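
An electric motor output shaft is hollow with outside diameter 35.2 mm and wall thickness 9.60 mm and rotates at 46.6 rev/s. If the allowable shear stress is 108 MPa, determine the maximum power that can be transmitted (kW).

259 kW

J = π(d_o⁴ − d_i⁴)/32 = π(0.0352⁴ − 0.0160⁴)/32 = 1.443×10^-7 m⁴.
T_max = τ_allow·J/r = 1.08×10^8 × 1.443×10^-7 / 0.0176 = 885.4 N·m.
ω = 2π·46.6 = 292.8 rad/s, so P_max = T_max·ω = 2.592×10^5 W.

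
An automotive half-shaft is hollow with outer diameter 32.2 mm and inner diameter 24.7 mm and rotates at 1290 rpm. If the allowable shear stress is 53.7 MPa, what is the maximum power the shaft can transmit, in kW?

J = π(d_o⁴ − d_i⁴)/32 = π(0.0322⁴ − 0.0247⁴)/32 = 6.900×10^-8 m⁴.
T_max = τ_allow·J/r = 5.37×10^7 × 6.900×10^-8 / 0.0161 = 230.1 N·m.
ω = 2π·1290/60 = 135.1 rad/s, so P_max = T_max·ω = 3.109×10^4 W.

31.1 kW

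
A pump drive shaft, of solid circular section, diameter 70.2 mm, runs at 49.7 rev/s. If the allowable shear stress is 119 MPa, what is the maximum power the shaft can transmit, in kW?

2520 kW

J = πd⁴/32 = π(0.0702)⁴/32 = 2.384×10^-6 m⁴.
T_max = τ_allow·J/r = 1.19×10^8 × 2.384×10^-6 / 0.0351 = 8083 N·m.
ω = 2π·49.7 = 312.3 rad/s, so P_max = T_max·ω = 2.524×10^6 W.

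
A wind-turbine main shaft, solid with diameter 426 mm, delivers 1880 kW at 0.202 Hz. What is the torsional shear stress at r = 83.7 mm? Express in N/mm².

ω = 2π·0.202 = 1.269 rad/s, so T = P/ω = 1880×10³ / 1.269 = 1.481e6 N·m.
J = πd⁴/32 = π(0.426)⁴/32 = 3.233×10^-3 m⁴.
Shear stress varies linearly with radius: τ = T·r/J = 1.481e6 × 0.0837 / 3.233×10^-3 = 3.835×10^7 Pa.

38.3 N/mm²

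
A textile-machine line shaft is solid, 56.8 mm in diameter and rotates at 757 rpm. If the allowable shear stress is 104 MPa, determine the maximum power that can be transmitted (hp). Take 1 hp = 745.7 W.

J = πd⁴/32 = π(0.0568)⁴/32 = 1.022×10^-6 m⁴.
T_max = τ_allow·J/r = 1.04×10^8 × 1.022×10^-6 / 0.0284 = 3742 N·m.
ω = 2π·757/60 = 79.27 rad/s, so P_max = T_max·ω = 2.966×10^5 W.

398 hp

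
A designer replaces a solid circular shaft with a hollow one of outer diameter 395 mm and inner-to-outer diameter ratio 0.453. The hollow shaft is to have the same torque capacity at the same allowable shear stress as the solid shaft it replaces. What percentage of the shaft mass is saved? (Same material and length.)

Equal τ_max and T ⇒ the solid shaft needs d_s³ = d_o³(1−k⁴), so d_s = 395·(1−0.453⁴)^(1/3) = 389.4 mm.
Area ratio A_h/A_s = d_o²(1−k²)/d_s² = (1−k²)/(1−k⁴)^(2/3) = 0.8179.
Mass saving = 1 − 0.8179 = 18.2 %.

18.2 %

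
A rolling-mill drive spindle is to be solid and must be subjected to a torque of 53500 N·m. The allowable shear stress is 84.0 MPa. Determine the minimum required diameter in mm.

148 mm

For a solid shaft τ_max = 16T/(πd³), so d = (16T/(π τ_allow))^(1/3) = (16·53500/(π·8.40×10^7))^(1/3) = 0.1480 m.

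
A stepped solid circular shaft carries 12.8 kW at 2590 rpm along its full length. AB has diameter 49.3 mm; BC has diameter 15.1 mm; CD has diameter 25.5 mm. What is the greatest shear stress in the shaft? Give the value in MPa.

69.8 MPa

ω = 2π·2590/60 = 271.2 rad/s, so T = P/ω = 12.8×10³ / 271.2 = 47.19 N·m.
Under the same torque, τ_max = 16T/(πd³) is largest where d is smallest — segment BC (d = 15.1 mm).
τ_max = 16·47.19/(π·(0.0151)³) = 6.981×10^7 Pa.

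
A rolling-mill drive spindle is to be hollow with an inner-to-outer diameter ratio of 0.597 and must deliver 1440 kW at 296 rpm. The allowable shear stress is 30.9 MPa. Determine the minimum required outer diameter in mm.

206 mm

ω = 2π·296/60 = 31.00 rad/s, so T = P/ω = 1440×10³ / 31.00 = 46460 N·m.
For a hollow shaft with d_i/d_o = 0.597: τ_max = 16T/(π d_o³ (1−k⁴)), so d_o = [16T/(π τ_allow (1−k⁴))]^(1/3) = [16·46460/(π·3.09×10^7·0.8730)]^(1/3) = 0.2062 m.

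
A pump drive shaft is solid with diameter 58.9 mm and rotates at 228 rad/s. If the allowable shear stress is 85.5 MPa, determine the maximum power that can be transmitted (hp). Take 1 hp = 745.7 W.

J = πd⁴/32 = π(0.0589)⁴/32 = 1.182×10^-6 m⁴.
T_max = τ_allow·J/r = 8.55×10^7 × 1.182×10^-6 / 0.0295 = 3430 N·m.
ω = 228 rad/s, so P_max = T_max·ω = 7.821×10^5 W.

1050 hp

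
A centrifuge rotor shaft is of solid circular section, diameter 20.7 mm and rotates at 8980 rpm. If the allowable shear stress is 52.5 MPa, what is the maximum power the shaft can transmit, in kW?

J = πd⁴/32 = π(0.0207)⁴/32 = 1.803×10^-8 m⁴.
T_max = τ_allow·J/r = 5.25×10^7 × 1.803×10^-8 / 0.0103 = 91.43 N·m.
ω = 2π·8980/60 = 940.4 rad/s, so P_max = T_max·ω = 8.598×10^4 W.

86.0 kW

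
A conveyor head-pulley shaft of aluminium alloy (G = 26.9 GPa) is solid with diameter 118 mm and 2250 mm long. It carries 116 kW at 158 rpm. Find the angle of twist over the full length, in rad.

0.0308 rad

ω = 2π·158/60 = 16.55 rad/s, so T = P/ω = 116×10³ / 16.55 = 7011 N·m.
J = πd⁴/32 = π(0.118)⁴/32 = 1.903×10^-5 m⁴.
θ = T·L/(G·J) = 7011 × 2.25 / (26.9×10⁹ × 1.903×10^-5) = 0.03081 rad.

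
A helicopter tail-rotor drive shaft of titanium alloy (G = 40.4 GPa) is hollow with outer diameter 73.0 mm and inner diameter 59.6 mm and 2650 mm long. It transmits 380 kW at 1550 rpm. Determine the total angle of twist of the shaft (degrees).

ω = 2π·1550/60 = 162.3 rad/s, so T = P/ω = 380×10³ / 162.3 = 2341 N·m.
J = π(d_o⁴ − d_i⁴)/32 = π(0.0730⁴ − 0.0596⁴)/32 = 1.549×10^-6 m⁴.
θ = T·L/(G·J) = 2341 × 2.65 / (40.4×10⁹ × 1.549×10^-6) = 0.09912 rad.

5.68°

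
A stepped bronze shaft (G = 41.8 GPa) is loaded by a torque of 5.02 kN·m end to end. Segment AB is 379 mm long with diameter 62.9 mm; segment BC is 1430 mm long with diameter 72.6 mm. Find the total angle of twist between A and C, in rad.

J_AB = π(0.0629)⁴/32 = 1.54×10^-6 m⁴; J_BC = π(0.0726)⁴/32 = 2.73×10^-6 m⁴.
θ = (T/G)·Σ L_i/J_i = (5020/41.8×10⁹)·(0.379/1.54×10^-6 + 1.43/2.73×10^-6) = 0.09259 rad.

0.0926 rad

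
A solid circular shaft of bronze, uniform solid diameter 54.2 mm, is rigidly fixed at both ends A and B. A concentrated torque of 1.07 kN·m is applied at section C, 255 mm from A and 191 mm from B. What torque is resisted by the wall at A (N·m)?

458 N·m

With uniform GJ and both ends fixed, compatibility θ_AC = θ_CB gives T_A·a = T_B·b, together with T_A + T_B = T₀.
T_A = T₀·b/(a+b) = 1070·191/446.0 = 458.2 N·m; T_B = 611.8 N·m.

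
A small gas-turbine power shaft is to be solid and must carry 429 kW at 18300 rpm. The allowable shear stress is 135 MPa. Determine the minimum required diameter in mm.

ω = 2π·18300/60 = 1916 rad/s, so T = P/ω = 429×10³ / 1916 = 223.9 N·m.
For a solid shaft τ_max = 16T/(πd³), so d = (16T/(π τ_allow))^(1/3) = (16·223.9/(π·1.35×10^8))^(1/3) = 0.02036 m.

20.4 mm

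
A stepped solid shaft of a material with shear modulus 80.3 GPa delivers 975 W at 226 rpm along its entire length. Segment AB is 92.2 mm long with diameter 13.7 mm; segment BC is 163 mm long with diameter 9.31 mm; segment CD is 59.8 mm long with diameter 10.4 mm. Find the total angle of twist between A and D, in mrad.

ω = 2π·226/60 = 23.67 rad/s, so T = P/ω = 975 / 23.67 = 41.20 N·m.
J_AB = π(0.0137)⁴/32 = 3.46×10^-9 m⁴; J_BC = π(0.00931)⁴/32 = 7.38×10^-10 m⁴; J_CD = π(0.0104)⁴/32 = 1.15×10^-9 m⁴.
θ = (T/G)·Σ L_i/J_i = (41.20/80.3×10⁹)·(0.0922/3.46×10^-9 + 0.163/7.38×10^-10 + 0.0598/1.15×10^-9) = 0.1538 rad.

154 mrad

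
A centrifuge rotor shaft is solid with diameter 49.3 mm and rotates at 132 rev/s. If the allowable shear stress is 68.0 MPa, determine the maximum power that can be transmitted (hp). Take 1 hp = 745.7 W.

1780 hp

J = πd⁴/32 = π(0.0493)⁴/32 = 5.799×10^-7 m⁴.
T_max = τ_allow·J/r = 6.80×10^7 × 5.799×10^-7 / 0.0246 = 1600 N·m.
ω = 2π·132 = 829.4 rad/s, so P_max = T_max·ω = 1.327×10^6 W.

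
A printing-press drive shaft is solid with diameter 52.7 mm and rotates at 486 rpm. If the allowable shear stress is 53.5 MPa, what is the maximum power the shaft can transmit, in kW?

J = πd⁴/32 = π(0.0527)⁴/32 = 7.573×10^-7 m⁴.
T_max = τ_allow·J/r = 5.35×10^7 × 7.573×10^-7 / 0.0264 = 1538 N·m.
ω = 2π·486/60 = 50.89 rad/s, so P_max = T_max·ω = 7.825×10^4 W.

78.2 kW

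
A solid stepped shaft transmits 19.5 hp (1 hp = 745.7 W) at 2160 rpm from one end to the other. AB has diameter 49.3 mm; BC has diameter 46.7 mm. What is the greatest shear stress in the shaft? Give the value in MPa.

3.21 MPa

ω = 2π·2160/60 = 226.2 rad/s, so T = P/ω = 19.5×745.7 / 226.2 = 64.29 N·m.
Under the same torque, τ_max = 16T/(πd³) is largest where d is smallest — segment BC (d = 46.7 mm).
τ_max = 16·64.29/(π·(0.0467)³) = 3.215×10^6 Pa.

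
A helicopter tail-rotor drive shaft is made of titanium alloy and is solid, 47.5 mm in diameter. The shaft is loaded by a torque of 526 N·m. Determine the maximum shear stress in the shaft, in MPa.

J = πd⁴/32 = π(0.0475)⁴/32 = 4.998×10^-7 m⁴.
τ_max = T·r/J = 526.0 × 0.0238 / 4.998×10^-7 = 2.500×10^7 Pa.

25.0 MPa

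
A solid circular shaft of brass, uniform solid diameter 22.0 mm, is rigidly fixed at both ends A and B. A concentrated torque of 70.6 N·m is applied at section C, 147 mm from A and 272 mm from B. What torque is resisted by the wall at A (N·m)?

45.8 N·m

With uniform GJ and both ends fixed, compatibility θ_AC = θ_CB gives T_A·a = T_B·b, together with T_A + T_B = T₀.
T_A = T₀·b/(a+b) = 70.60·272/419.0 = 45.83 N·m; T_B = 24.77 N·m.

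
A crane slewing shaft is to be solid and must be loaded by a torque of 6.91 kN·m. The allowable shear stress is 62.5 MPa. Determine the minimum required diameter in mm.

For a solid shaft τ_max = 16T/(πd³), so d = (16T/(π τ_allow))^(1/3) = (16·6910/(π·6.25×10^7))^(1/3) = 0.08258 m.

82.6 mm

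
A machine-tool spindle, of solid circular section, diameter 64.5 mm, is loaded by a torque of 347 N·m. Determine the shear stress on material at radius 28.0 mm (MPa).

J = πd⁴/32 = π(0.0645)⁴/32 = 1.699×10^-6 m⁴.
Shear stress varies linearly with radius: τ = T·r/J = 347.0 × 0.0280 / 1.699×10^-6 = 5.718×10^6 Pa.

5.72 MPa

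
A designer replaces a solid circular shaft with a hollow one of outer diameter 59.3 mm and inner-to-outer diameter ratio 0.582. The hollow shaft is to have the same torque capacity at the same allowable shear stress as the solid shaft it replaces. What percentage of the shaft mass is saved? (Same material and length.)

Equal τ_max and T ⇒ the solid shaft needs d_s³ = d_o³(1−k⁴), so d_s = 59.3·(1−0.582⁴)^(1/3) = 56.94 mm.
Area ratio A_h/A_s = d_o²(1−k²)/d_s² = (1−k²)/(1−k⁴)^(2/3) = 0.7172.
Mass saving = 1 − 0.7172 = 28.3 %.

28.3 %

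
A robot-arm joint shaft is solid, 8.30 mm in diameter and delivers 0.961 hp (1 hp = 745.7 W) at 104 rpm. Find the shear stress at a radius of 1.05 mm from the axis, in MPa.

ω = 2π·104/60 = 10.89 rad/s, so T = P/ω = 0.961×745.7 / 10.89 = 65.80 N·m.
J = πd⁴/32 = π(0.00830)⁴/32 = 4.659×10^-10 m⁴.
Shear stress varies linearly with radius: τ = T·r/J = 65.80 × 0.00105 / 4.659×10^-10 = 1.483×10^8 Pa.

148 MPa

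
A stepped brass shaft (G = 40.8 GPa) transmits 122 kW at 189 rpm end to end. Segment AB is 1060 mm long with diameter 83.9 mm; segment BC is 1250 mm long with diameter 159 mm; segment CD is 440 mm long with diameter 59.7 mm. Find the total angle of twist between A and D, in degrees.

5.11°

ω = 2π·189/60 = 19.79 rad/s, so T = P/ω = 122×10³ / 19.79 = 6164 N·m.
J_AB = π(0.0839)⁴/32 = 4.86×10^-6 m⁴; J_BC = π(0.159)⁴/32 = 6.27×10^-5 m⁴; J_CD = π(0.0597)⁴/32 = 1.25×10^-6 m⁴.
θ = (T/G)·Σ L_i/J_i = (6164/40.8×10⁹)·(1.06/4.86×10^-6 + 1.25/6.27×10^-5 + 0.440/1.25×10^-6) = 0.08923 rad.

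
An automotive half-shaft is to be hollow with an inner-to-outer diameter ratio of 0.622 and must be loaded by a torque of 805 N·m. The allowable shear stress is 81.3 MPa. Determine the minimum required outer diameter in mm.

For a hollow shaft with d_i/d_o = 0.622: τ_max = 16T/(π d_o³ (1−k⁴)), so d_o = [16T/(π τ_allow (1−k⁴))]^(1/3) = [16·805.0/(π·8.13×10^7·0.8503)]^(1/3) = 0.03900 m.

39.0 mm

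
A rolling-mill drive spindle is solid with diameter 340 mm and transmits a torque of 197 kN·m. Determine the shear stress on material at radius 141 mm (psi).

J = πd⁴/32 = π(0.340)⁴/32 = 1.312×10^-3 m⁴.
Shear stress varies linearly with radius: τ = T·r/J = 197000 × 0.141 / 1.312×10^-3 = 2.117×10^7 Pa.

3070 psi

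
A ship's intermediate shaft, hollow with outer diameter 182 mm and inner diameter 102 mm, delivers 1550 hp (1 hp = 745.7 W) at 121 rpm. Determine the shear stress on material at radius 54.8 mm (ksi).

7.47 ksi

ω = 2π·121/60 = 12.67 rad/s, so T = P/ω = 1550×745.7 / 12.67 = 91220 N·m.
J = π(d_o⁴ − d_i⁴)/32 = π(0.182⁴ − 0.102⁴)/32 = 9.709×10^-5 m⁴.
Shear stress varies linearly with radius: τ = T·r/J = 91220 × 0.0548 / 9.709×10^-5 = 5.149×10^7 Pa.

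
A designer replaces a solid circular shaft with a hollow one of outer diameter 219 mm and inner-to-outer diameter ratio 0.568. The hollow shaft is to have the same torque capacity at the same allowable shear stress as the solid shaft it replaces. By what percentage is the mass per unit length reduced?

Equal τ_max and T ⇒ the solid shaft needs d_s³ = d_o³(1−k⁴), so d_s = 219·(1−0.568⁴)^(1/3) = 211.1 mm.
Area ratio A_h/A_s = d_o²(1−k²)/d_s² = (1−k²)/(1−k⁴)^(2/3) = 0.7289.
Mass saving = 1 − 0.7289 = 27.1 %.

27.1 %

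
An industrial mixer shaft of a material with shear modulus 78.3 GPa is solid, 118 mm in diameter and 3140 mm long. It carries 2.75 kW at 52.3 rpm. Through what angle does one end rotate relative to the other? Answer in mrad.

ω = 2π·52.3/60 = 5.477 rad/s, so T = P/ω = 2.75×10³ / 5.477 = 502.1 N·m.
J = πd⁴/32 = π(0.118)⁴/32 = 1.903×10^-5 m⁴.
θ = T·L/(G·J) = 502.1 × 3.14 / (78.3×10⁹ × 1.903×10^-5) = 1.058×10^-3 rad.

1.06 mrad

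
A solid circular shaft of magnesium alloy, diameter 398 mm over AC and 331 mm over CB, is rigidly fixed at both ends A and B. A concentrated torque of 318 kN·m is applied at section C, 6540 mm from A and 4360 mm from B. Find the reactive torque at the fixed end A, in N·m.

185000 N·m

Compatibility: T_A·a/J_AC = T_B·b/J_CB with T_A + T_B = T₀.
J_AC = 2.46×10^-3 m⁴, J_CB = 1.18×10^-3 m⁴, so T_A = T₀·(J_AC/a)/((J_AC/a)+(J_CB/b)) = 185100 N·m, T_B = 132900 N·m.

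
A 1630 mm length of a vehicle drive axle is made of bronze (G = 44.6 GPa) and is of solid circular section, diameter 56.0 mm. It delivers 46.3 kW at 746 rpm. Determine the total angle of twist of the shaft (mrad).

ω = 2π·746/60 = 78.12 rad/s, so T = P/ω = 46.3×10³ / 78.12 = 592.7 N·m.
J = πd⁴/32 = π(0.0560)⁴/32 = 9.655×10^-7 m⁴.
θ = T·L/(G·J) = 592.7 × 1.63 / (44.6×10⁹ × 9.655×10^-7) = 0.02243 rad.

22.4 mrad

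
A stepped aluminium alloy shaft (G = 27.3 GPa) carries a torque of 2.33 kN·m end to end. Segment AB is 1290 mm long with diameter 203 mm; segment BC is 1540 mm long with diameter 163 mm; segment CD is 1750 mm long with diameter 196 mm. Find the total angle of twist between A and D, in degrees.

0.206°

J_AB = π(0.203)⁴/32 = 1.67×10^-4 m⁴; J_BC = π(0.163)⁴/32 = 6.93×10^-5 m⁴; J_CD = π(0.196)⁴/32 = 1.45×10^-4 m⁴.
θ = (T/G)·Σ L_i/J_i = (2330/27.3×10⁹)·(1.29/1.67×10^-4 + 1.54/6.93×10^-5 + 1.75/1.45×10^-4) = 3.588×10^-3 rad.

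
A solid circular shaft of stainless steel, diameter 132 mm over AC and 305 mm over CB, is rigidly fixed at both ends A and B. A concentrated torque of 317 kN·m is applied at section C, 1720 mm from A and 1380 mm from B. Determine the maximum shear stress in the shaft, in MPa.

Compatibility: T_A·a/J_AC = T_B·b/J_CB with T_A + T_B = T₀.
J_AC = 2.98×10^-5 m⁴, J_CB = 8.50×10^-4 m⁴, so T_A = T₀·(J_AC/a)/((J_AC/a)+(J_CB/b)) = 8679 N·m, T_B = 308300 N·m.
τ in each portion: τ_AC = 1.92×10^7 Pa, τ_CB = 5.53×10^7 Pa; maximum is in CB.
τ_max = T_CB·r/J = 308300·0.152/8.50×10^-4 = 5.534×10^7 Pa.

55.3 MPa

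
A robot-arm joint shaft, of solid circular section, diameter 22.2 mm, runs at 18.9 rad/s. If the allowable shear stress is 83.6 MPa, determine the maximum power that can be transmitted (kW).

J = πd⁴/32 = π(0.0222)⁴/32 = 2.385×10^-8 m⁴.
T_max = τ_allow·J/r = 8.36×10^7 × 2.385×10^-8 / 0.0111 = 179.6 N·m.
ω = 18.9 rad/s, so P_max = T_max·ω = 3394 W.

3.39 kW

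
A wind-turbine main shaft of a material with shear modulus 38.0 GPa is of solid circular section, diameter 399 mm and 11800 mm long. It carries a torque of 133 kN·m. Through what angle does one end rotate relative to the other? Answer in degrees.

0.951°

J = πd⁴/32 = π(0.399)⁴/32 = 2.488×10^-3 m⁴.
θ = T·L/(G·J) = 133000 × 11.8 / (38.0×10⁹ × 2.488×10^-3) = 0.01660 rad.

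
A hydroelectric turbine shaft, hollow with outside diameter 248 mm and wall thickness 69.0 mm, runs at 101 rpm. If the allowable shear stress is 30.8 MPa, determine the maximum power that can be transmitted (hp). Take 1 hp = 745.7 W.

1260 hp

J = π(d_o⁴ − d_i⁴)/32 = π(0.248⁴ − 0.110⁴)/32 = 3.570×10^-4 m⁴.
T_max = τ_allow·J/r = 3.08×10^7 × 3.570×10^-4 / 0.124 = 88670 N·m.
ω = 2π·101/60 = 10.58 rad/s, so P_max = T_max·ω = 9.379×10^5 W.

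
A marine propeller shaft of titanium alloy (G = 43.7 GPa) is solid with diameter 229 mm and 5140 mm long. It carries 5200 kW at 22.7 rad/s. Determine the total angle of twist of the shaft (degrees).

5.72°

ω = 22.7 rad/s, so T = P/ω = 5200×10³ / 22.70 = 229100 N·m.
J = πd⁴/32 = π(0.229)⁴/32 = 2.700×10^-4 m⁴.
θ = T·L/(G·J) = 229100 × 5.14 / (43.7×10⁹ × 2.700×10^-4) = 0.09980 rad.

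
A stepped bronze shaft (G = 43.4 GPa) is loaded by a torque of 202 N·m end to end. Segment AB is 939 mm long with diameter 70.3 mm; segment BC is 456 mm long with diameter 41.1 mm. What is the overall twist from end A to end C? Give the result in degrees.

0.539°

J_AB = π(0.0703)⁴/32 = 2.40×10^-6 m⁴; J_BC = π(0.0411)⁴/32 = 2.80×10^-7 m⁴.
θ = (T/G)·Σ L_i/J_i = (202.0/43.4×10⁹)·(0.939/2.40×10^-6 + 0.456/2.80×10^-7) = 9.399×10^-3 rad.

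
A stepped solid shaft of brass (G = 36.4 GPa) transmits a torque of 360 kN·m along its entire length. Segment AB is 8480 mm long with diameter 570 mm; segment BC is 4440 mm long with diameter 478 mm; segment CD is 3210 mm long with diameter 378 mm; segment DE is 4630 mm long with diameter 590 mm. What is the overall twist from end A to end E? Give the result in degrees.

J_AB = π(0.570)⁴/32 = 0.0104 m⁴; J_BC = π(0.478)⁴/32 = 5.13×10^-3 m⁴; J_CD = π(0.378)⁴/32 = 2.00×10^-3 m⁴; J_DE = π(0.590)⁴/32 = 0.0119 m⁴.
θ = (T/G)·Σ L_i/J_i = (360000/36.4×10⁹)·(8.48/0.0104 + 4.44/5.13×10^-3 + 3.21/2.00×10^-3 + 4.63/0.0119) = 0.03635 rad.

2.08°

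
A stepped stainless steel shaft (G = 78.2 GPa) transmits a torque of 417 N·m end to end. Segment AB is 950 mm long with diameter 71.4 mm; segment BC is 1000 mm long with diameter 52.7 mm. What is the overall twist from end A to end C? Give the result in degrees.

J_AB = π(0.0714)⁴/32 = 2.55×10^-6 m⁴; J_BC = π(0.0527)⁴/32 = 7.57×10^-7 m⁴.
θ = (T/G)·Σ L_i/J_i = (417.0/78.2×10⁹)·(0.950/2.55×10^-6 + 1.00/7.57×10^-7) = 9.027×10^-3 rad.

0.517°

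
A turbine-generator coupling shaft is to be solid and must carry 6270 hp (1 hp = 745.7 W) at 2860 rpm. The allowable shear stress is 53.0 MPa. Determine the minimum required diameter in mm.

ω = 2π·2860/60 = 299.5 rad/s, so T = P/ω = 6270×745.7 / 299.5 = 15610 N·m.
For a solid shaft τ_max = 16T/(πd³), so d = (16T/(π τ_allow))^(1/3) = (16·15610/(π·5.30×10^7))^(1/3) = 0.1145 m.

114 mm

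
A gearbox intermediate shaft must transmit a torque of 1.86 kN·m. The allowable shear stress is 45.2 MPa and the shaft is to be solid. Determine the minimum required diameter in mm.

59.4 mm

For a solid shaft τ_max = 16T/(πd³), so d = (16T/(π τ_allow))^(1/3) = (16·1860/(π·4.52×10^7))^(1/3) = 0.05940 m.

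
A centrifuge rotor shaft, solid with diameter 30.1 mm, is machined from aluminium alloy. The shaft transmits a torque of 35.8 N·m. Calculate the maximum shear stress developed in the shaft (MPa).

6.69 MPa

J = πd⁴/32 = π(0.0301)⁴/32 = 8.059×10^-8 m⁴.
τ_max = T·r/J = 35.80 × 0.0151 / 8.059×10^-8 = 6.686×10^6 Pa.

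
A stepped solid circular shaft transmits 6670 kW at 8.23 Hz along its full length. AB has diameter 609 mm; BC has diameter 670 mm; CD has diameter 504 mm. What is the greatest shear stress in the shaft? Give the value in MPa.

ω = 2π·8.23 = 51.71 rad/s, so T = P/ω = 6670×10³ / 51.71 = 129000 N·m.
Under the same torque, τ_max = 16T/(πd³) is largest where d is smallest — segment CD (d = 504 mm).
τ_max = 16·129000/(π·(0.504)³) = 5.131×10^6 Pa.

5.13 MPa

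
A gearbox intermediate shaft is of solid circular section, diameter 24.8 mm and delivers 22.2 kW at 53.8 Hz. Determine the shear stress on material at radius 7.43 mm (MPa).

13.1 MPa

ω = 2π·53.8 = 338.0 rad/s, so T = P/ω = 22.2×10³ / 338.0 = 65.67 N·m.
J = πd⁴/32 = π(0.0248)⁴/32 = 3.714×10^-8 m⁴.
Shear stress varies linearly with radius: τ = T·r/J = 65.67 × 0.00743 / 3.714×10^-8 = 1.314×10^7 Pa.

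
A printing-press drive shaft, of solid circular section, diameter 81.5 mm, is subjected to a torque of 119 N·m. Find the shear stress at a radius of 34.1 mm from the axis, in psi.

136 psi

J = πd⁴/32 = π(0.0815)⁴/32 = 4.331×10^-6 m⁴.
Shear stress varies linearly with radius: τ = T·r/J = 119.0 × 0.0341 / 4.331×10^-6 = 9.369×10^5 Pa.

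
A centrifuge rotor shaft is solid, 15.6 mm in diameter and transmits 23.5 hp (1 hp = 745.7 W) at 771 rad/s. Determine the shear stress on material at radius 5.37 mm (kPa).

21000 kPa

ω = 771 rad/s, so T = P/ω = 23.5×745.7 / 771.0 = 22.73 N·m.
J = πd⁴/32 = π(0.0156)⁴/32 = 5.814×10^-9 m⁴.
Shear stress varies linearly with radius: τ = T·r/J = 22.73 × 0.00537 / 5.814×10^-9 = 2.099×10^7 Pa.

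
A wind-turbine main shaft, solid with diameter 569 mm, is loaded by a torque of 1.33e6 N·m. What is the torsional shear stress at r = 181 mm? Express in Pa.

2.34e7 Pa

J = πd⁴/32 = π(0.569)⁴/32 = 0.01029 m⁴.
Shear stress varies linearly with radius: τ = T·r/J = 1.330e6 × 0.181 / 0.01029 = 2.339×10^7 Pa.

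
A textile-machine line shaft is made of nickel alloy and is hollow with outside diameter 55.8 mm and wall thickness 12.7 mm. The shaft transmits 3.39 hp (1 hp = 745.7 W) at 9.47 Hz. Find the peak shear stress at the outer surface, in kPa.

1370 kPa

ω = 2π·9.47 = 59.50 rad/s, so T = P/ω = 3.39×745.7 / 59.50 = 42.48 N·m.
J = π(d_o⁴ − d_i⁴)/32 = π(0.0558⁴ − 0.0304⁴)/32 = 8.679×10^-7 m⁴.
τ_max = T·r/J = 42.48 × 0.0279 / 8.679×10^-7 = 1.366×10^6 Pa.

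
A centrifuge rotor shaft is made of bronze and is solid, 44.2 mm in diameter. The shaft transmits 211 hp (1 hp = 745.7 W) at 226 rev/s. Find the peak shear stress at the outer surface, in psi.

ω = 2π·226 = 1420 rad/s, so T = P/ω = 211×745.7 / 1420 = 110.8 N·m.
J = πd⁴/32 = π(0.0442)⁴/32 = 3.747×10^-7 m⁴.
τ_max = T·r/J = 110.8 × 0.0221 / 3.747×10^-7 = 6.535×10^6 Pa.

948 psi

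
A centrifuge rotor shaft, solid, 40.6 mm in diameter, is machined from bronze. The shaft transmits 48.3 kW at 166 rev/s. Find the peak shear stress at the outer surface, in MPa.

ω = 2π·166 = 1043 rad/s, so T = P/ω = 48.3×10³ / 1043 = 46.31 N·m.
J = πd⁴/32 = π(0.0406)⁴/32 = 2.667×10^-7 m⁴.
τ_max = T·r/J = 46.31 × 0.0203 / 2.667×10^-7 = 3.524×10^6 Pa.

3.52 MPa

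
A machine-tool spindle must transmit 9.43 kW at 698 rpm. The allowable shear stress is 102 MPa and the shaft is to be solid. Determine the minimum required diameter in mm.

ω = 2π·698/60 = 73.09 rad/s, so T = P/ω = 9.43×10³ / 73.09 = 129.0 N·m.
For a solid shaft τ_max = 16T/(πd³), so d = (16T/(π τ_allow))^(1/3) = (16·129.0/(π·1.02×10^8))^(1/3) = 0.01861 m.

18.6 mm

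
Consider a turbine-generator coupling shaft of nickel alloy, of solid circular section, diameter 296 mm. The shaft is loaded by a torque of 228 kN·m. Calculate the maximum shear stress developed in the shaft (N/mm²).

44.8 N/mm²

J = πd⁴/32 = π(0.296)⁴/32 = 7.536×10^-4 m⁴.
τ_max = T·r/J = 228000 × 0.148 / 7.536×10^-4 = 4.477×10^7 Pa.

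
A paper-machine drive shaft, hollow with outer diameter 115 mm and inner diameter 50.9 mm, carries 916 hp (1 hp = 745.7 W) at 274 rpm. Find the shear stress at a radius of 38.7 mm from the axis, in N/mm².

ω = 2π·274/60 = 28.69 rad/s, so T = P/ω = 916×745.7 / 28.69 = 23810 N·m.
J = π(d_o⁴ − d_i⁴)/32 = π(0.115⁴ − 0.0509⁴)/32 = 1.651×10^-5 m⁴.
Shear stress varies linearly with radius: τ = T·r/J = 23810 × 0.0387 / 1.651×10^-5 = 5.580×10^7 Pa.

55.8 N/mm²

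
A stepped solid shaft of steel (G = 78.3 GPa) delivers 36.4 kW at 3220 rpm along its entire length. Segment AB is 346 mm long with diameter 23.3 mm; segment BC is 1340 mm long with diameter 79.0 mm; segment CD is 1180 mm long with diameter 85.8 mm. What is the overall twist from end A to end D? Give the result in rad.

0.0173 rad

ω = 2π·3220/60 = 337.2 rad/s, so T = P/ω = 36.4×10³ / 337.2 = 107.9 N·m.
J_AB = π(0.0233)⁴/32 = 2.89×10^-8 m⁴; J_BC = π(0.0790)⁴/32 = 3.82×10^-6 m⁴; J_CD = π(0.0858)⁴/32 = 5.32×10^-6 m⁴.
θ = (T/G)·Σ L_i/J_i = (107.9/78.3×10⁹)·(0.346/2.89×10^-8 + 1.34/3.82×10^-6 + 1.18/5.32×10^-6) = 0.01727 rad.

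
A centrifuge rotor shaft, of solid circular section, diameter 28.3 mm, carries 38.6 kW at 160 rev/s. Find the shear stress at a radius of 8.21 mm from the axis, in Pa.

5.01e6 Pa

ω = 2π·160 = 1005 rad/s, so T = P/ω = 38.6×10³ / 1005 = 38.40 N·m.
J = πd⁴/32 = π(0.0283)⁴/32 = 6.297×10^-8 m⁴.
Shear stress varies linearly with radius: τ = T·r/J = 38.40 × 0.00821 / 6.297×10^-8 = 5.006×10^6 Pa.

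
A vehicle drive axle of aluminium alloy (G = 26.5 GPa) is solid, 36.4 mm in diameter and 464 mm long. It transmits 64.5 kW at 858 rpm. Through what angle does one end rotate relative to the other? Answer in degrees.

4.18°

ω = 2π·858/60 = 89.85 rad/s, so T = P/ω = 64.5×10³ / 89.85 = 717.9 N·m.
J = πd⁴/32 = π(0.0364)⁴/32 = 1.723×10^-7 m⁴.
θ = T·L/(G·J) = 717.9 × 0.464 / (26.5×10⁹ × 1.723×10^-7) = 0.07293 rad.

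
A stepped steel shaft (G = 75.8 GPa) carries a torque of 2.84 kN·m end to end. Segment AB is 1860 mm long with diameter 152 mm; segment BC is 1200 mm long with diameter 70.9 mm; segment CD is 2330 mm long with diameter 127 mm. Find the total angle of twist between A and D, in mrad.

J_AB = π(0.152)⁴/32 = 5.24×10^-5 m⁴; J_BC = π(0.0709)⁴/32 = 2.48×10^-6 m⁴; J_CD = π(0.127)⁴/32 = 2.55×10^-5 m⁴.
θ = (T/G)·Σ L_i/J_i = (2840/75.8×10⁹)·(1.86/5.24×10^-5 + 1.20/2.48×10^-6 + 2.33/2.55×10^-5) = 0.02287 rad.

22.9 mrad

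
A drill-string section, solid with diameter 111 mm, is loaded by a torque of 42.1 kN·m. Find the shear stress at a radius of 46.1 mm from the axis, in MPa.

130 MPa

J = πd⁴/32 = π(0.111)⁴/32 = 1.490×10^-5 m⁴.
Shear stress varies linearly with radius: τ = T·r/J = 42100 × 0.0461 / 1.490×10^-5 = 1.302×10^8 Pa.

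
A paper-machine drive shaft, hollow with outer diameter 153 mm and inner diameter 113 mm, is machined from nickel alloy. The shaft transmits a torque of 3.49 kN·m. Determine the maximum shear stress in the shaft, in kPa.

J = π(d_o⁴ − d_i⁴)/32 = π(0.153⁴ − 0.113⁴)/32 = 3.779×10^-5 m⁴.
τ_max = T·r/J = 3490 × 0.0765 / 3.779×10^-5 = 7.065×10^6 Pa.

7060 kPa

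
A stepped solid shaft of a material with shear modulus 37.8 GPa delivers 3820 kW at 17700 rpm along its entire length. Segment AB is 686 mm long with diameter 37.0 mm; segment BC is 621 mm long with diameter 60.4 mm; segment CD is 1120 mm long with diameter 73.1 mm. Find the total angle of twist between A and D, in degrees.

ω = 2π·17700/60 = 1854 rad/s, so T = P/ω = 3820×10³ / 1854 = 2061 N·m.
J_AB = π(0.0370)⁴/32 = 1.84×10^-7 m⁴; J_BC = π(0.0604)⁴/32 = 1.31×10^-6 m⁴; J_CD = π(0.0731)⁴/32 = 2.80×10^-6 m⁴.
θ = (T/G)·Σ L_i/J_i = (2061/37.8×10⁹)·(0.686/1.84×10^-7 + 0.621/1.31×10^-6 + 1.12/2.80×10^-6) = 0.2510 rad.

14.4°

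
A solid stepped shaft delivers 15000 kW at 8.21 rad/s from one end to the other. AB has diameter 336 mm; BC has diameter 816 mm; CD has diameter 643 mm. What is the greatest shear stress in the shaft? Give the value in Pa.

ω = 8.21 rad/s, so T = P/ω = 15000×10³ / 8.210 = 1.827e6 N·m.
Under the same torque, τ_max = 16T/(πd³) is largest where d is smallest — segment AB (d = 336 mm).
τ_max = 16·1.827e6/(π·(0.336)³) = 2.453×10^8 Pa.

2.45e8 Pa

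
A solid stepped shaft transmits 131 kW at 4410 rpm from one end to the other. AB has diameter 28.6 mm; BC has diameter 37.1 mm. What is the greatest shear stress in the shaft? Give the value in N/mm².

61.8 N/mm²

ω = 2π·4410/60 = 461.8 rad/s, so T = P/ω = 131×10³ / 461.8 = 283.7 N·m.
Under the same torque, τ_max = 16T/(πd³) is largest where d is smallest — segment AB (d = 28.6 mm).
τ_max = 16·283.7/(π·(0.0286)³) = 6.176×10^7 Pa.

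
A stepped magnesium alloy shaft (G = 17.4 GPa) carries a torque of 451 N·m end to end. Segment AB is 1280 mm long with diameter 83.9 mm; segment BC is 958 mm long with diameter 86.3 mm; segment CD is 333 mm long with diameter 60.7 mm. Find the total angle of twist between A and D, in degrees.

J_AB = π(0.0839)⁴/32 = 4.86×10^-6 m⁴; J_BC = π(0.0863)⁴/32 = 5.45×10^-6 m⁴; J_CD = π(0.0607)⁴/32 = 1.33×10^-6 m⁴.
θ = (T/G)·Σ L_i/J_i = (451.0/17.4×10⁹)·(1.28/4.86×10^-6 + 0.958/5.45×10^-6 + 0.333/1.33×10^-6) = 0.01786 rad.

1.02°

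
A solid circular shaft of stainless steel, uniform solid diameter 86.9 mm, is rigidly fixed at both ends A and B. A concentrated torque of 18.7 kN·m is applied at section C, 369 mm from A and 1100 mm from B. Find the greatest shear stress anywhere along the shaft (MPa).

With uniform GJ and both ends fixed, compatibility θ_AC = θ_CB gives T_A·a = T_B·b, together with T_A + T_B = T₀.
T_A = T₀·b/(a+b) = 18700·1100/1469 = 14000 N·m; T_B = 4697 N·m.
τ in each portion: τ_AC = 1.09×10^8 Pa, τ_CB = 3.65×10^7 Pa; maximum is in AC.
τ_max = T_AC·r/J = 14000·0.0435/5.60×10^-6 = 1.087×10^8 Pa.

109 MPa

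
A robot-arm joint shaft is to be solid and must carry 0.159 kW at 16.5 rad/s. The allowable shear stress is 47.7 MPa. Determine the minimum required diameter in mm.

ω = 16.5 rad/s, so T = P/ω = 0.159×10³ / 16.50 = 9.636 N·m.
For a solid shaft τ_max = 16T/(πd³), so d = (16T/(π τ_allow))^(1/3) = (16·9.636/(π·4.77×10^7))^(1/3) = 0.01010 m.

10.1 mm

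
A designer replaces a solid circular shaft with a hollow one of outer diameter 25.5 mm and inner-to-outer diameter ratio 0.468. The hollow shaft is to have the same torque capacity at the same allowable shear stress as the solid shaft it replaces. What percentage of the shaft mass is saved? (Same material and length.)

Equal τ_max and T ⇒ the solid shaft needs d_s³ = d_o³(1−k⁴), so d_s = 25.5·(1−0.468⁴)^(1/3) = 25.09 mm.
Area ratio A_h/A_s = d_o²(1−k²)/d_s² = (1−k²)/(1−k⁴)^(2/3) = 0.8070.
Mass saving = 1 − 0.8070 = 19.3 %.

19.3 %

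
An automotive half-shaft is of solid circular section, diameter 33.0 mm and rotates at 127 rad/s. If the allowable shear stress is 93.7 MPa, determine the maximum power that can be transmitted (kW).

J = πd⁴/32 = π(0.0330)⁴/32 = 1.164×10^-7 m⁴.
T_max = τ_allow·J/r = 9.37×10^7 × 1.164×10^-7 / 0.0165 = 661.2 N·m.
ω = 127 rad/s, so P_max = T_max·ω = 8.397×10^4 W.

84.0 kW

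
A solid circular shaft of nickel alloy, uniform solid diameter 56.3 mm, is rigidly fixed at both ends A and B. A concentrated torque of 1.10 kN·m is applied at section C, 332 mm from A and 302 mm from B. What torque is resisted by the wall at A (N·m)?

With uniform GJ and both ends fixed, compatibility θ_AC = θ_CB gives T_A·a = T_B·b, together with T_A + T_B = T₀.
T_A = T₀·b/(a+b) = 1100·302/634.0 = 524.0 N·m; T_B = 576.0 N·m.

524 N·m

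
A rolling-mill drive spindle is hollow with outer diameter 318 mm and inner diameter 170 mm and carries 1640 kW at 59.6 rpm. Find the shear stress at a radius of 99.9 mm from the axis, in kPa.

ω = 2π·59.6/60 = 6.241 rad/s, so T = P/ω = 1640×10³ / 6.241 = 262800 N·m.
J = π(d_o⁴ − d_i⁴)/32 = π(0.318⁴ − 0.170⁴)/32 = 9.219×10^-4 m⁴.
Shear stress varies linearly with radius: τ = T·r/J = 262800 × 0.0999 / 9.219×10^-4 = 2.847×10^7 Pa.

28500 kPa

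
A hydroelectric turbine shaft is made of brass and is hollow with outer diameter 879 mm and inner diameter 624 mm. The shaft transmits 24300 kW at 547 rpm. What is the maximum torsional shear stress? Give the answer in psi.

ω = 2π·547/60 = 57.28 rad/s, so T = P/ω = 24300×10³ / 57.28 = 424200 N·m.
J = π(d_o⁴ − d_i⁴)/32 = π(0.879⁴ − 0.624⁴)/32 = 0.04372 m⁴.
τ_max = T·r/J = 424200 × 0.440 / 0.04372 = 4.264×10^6 Pa.

618 psi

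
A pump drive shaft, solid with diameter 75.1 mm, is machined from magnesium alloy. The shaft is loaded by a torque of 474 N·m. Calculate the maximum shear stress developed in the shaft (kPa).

J = πd⁴/32 = π(0.0751)⁴/32 = 3.123×10^-6 m⁴.
τ_max = T·r/J = 474.0 × 0.0376 / 3.123×10^-6 = 5.699×10^6 Pa.

5700 kPa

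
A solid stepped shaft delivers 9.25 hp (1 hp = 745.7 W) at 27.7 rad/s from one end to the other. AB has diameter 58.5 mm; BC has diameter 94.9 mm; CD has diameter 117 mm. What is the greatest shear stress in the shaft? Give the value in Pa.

6.33e6 Pa

ω = 27.7 rad/s, so T = P/ω = 9.25×745.7 / 27.70 = 249.0 N·m.
Under the same torque, τ_max = 16T/(πd³) is largest where d is smallest — segment AB (d = 58.5 mm).
τ_max = 16·249.0/(π·(0.0585)³) = 6.335×10^6 Pa.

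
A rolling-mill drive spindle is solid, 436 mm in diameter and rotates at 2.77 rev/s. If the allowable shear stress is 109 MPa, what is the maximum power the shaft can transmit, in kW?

J = πd⁴/32 = π(0.436)⁴/32 = 3.548×10^-3 m⁴.
T_max = τ_allow·J/r = 1.09×10^8 × 3.548×10^-3 / 0.218 = 1.774e6 N·m.
ω = 2π·2.77 = 17.40 rad/s, so P_max = T_max·ω = 3.087×10^7 W.

30900 kW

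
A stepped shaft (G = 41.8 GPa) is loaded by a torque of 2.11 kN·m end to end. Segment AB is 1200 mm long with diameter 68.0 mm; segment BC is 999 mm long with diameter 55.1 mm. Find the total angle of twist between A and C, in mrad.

J_AB = π(0.0680)⁴/32 = 2.10×10^-6 m⁴; J_BC = π(0.0551)⁴/32 = 9.05×10^-7 m⁴.
θ = (T/G)·Σ L_i/J_i = (2110/41.8×10⁹)·(1.20/2.10×10^-6 + 0.999/9.05×10^-7) = 0.08458 rad.

84.6 mrad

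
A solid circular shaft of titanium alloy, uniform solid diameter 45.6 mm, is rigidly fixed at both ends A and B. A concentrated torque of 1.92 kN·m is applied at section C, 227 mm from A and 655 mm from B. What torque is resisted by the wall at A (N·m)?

With uniform GJ and both ends fixed, compatibility θ_AC = θ_CB gives T_A·a = T_B·b, together with T_A + T_B = T₀.
T_A = T₀·b/(a+b) = 1920·655/882.0 = 1426 N·m; T_B = 494.1 N·m.

1430 N·m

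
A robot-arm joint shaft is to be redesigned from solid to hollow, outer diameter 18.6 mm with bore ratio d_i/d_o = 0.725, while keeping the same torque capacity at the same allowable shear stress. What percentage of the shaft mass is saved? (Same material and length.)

41.2 %

Equal τ_max and T ⇒ the solid shaft needs d_s³ = d_o³(1−k⁴), so d_s = 18.6·(1−0.725⁴)^(1/3) = 16.70 mm.
Area ratio A_h/A_s = d_o²(1−k²)/d_s² = (1−k²)/(1−k⁴)^(2/3) = 0.5885.
Mass saving = 1 − 0.5885 = 41.2 %.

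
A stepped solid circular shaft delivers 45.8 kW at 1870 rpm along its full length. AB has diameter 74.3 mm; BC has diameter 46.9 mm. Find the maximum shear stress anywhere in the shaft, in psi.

ω = 2π·1870/60 = 195.8 rad/s, so T = P/ω = 45.8×10³ / 195.8 = 233.9 N·m.
Under the same torque, τ_max = 16T/(πd³) is largest where d is smallest — segment BC (d = 46.9 mm).
τ_max = 16·233.9/(π·(0.0469)³) = 1.155×10^7 Pa.

1670 psi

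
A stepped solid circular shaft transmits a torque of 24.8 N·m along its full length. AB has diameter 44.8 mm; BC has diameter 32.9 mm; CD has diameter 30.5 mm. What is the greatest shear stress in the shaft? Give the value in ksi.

Under the same torque, τ_max = 16T/(πd³) is largest where d is smallest — segment CD (d = 30.5 mm).
τ_max = 16·24.80/(π·(0.0305)³) = 4.452×10^6 Pa.

0.646 ksi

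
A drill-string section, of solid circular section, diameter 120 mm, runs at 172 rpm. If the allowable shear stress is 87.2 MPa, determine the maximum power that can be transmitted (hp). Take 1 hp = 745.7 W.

J = πd⁴/32 = π(0.120)⁴/32 = 2.036×10^-5 m⁴.
T_max = τ_allow·J/r = 8.72×10^7 × 2.036×10^-5 / 0.0600 = 29590 N·m.
ω = 2π·172/60 = 18.01 rad/s, so P_max = T_max·ω = 5.329×10^5 W.

715 hp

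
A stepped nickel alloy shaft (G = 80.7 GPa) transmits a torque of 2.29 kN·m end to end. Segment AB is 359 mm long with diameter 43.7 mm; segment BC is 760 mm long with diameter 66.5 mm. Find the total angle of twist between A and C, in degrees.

J_AB = π(0.0437)⁴/32 = 3.58×10^-7 m⁴; J_BC = π(0.0665)⁴/32 = 1.92×10^-6 m⁴.
θ = (T/G)·Σ L_i/J_i = (2290/80.7×10⁹)·(0.359/3.58×10^-7 + 0.760/1.92×10^-6) = 0.03969 rad.

2.27°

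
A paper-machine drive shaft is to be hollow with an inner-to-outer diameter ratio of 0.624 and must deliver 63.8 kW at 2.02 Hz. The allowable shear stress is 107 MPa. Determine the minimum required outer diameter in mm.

65.6 mm

ω = 2π·2.02 = 12.69 rad/s, so T = P/ω = 63.8×10³ / 12.69 = 5027 N·m.
For a hollow shaft with d_i/d_o = 0.624: τ_max = 16T/(π d_o³ (1−k⁴)), so d_o = [16T/(π τ_allow (1−k⁴))]^(1/3) = [16·5027/(π·1.07×10^8·0.8484)]^(1/3) = 0.06558 m.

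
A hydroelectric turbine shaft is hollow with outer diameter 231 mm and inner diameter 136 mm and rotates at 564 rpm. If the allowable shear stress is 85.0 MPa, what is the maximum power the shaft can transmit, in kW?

J = π(d_o⁴ − d_i⁴)/32 = π(0.231⁴ − 0.136⁴)/32 = 2.460×10^-4 m⁴.
T_max = τ_allow·J/r = 8.50×10^7 × 2.460×10^-4 / 0.116 = 181000 N·m.
ω = 2π·564/60 = 59.06 rad/s, so P_max = T_max·ω = 1.069×10^7 W.

10700 kW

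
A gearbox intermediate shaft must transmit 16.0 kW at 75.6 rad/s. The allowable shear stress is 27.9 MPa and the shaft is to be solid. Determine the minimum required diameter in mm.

ω = 75.6 rad/s, so T = P/ω = 16.0×10³ / 75.60 = 211.6 N·m.
For a solid shaft τ_max = 16T/(πd³), so d = (16T/(π τ_allow))^(1/3) = (16·211.6/(π·2.79×10^7))^(1/3) = 0.03381 m.

33.8 mm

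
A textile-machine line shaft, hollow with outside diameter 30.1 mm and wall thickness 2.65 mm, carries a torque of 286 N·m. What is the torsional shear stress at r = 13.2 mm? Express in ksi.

12.6 ksi

J = π(d_o⁴ − d_i⁴)/32 = π(0.0301⁴ − 0.0248⁴)/32 = 4.345×10^-8 m⁴.
Shear stress varies linearly with radius: τ = T·r/J = 286.0 × 0.0132 / 4.345×10^-8 = 8.689×10^7 Pa.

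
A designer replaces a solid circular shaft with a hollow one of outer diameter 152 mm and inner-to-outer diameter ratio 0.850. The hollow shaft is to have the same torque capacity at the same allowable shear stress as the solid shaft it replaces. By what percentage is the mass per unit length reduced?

Equal τ_max and T ⇒ the solid shaft needs d_s³ = d_o³(1−k⁴), so d_s = 152·(1−0.850⁴)^(1/3) = 118.8 mm.
Area ratio A_h/A_s = d_o²(1−k²)/d_s² = (1−k²)/(1−k⁴)^(2/3) = 0.4539.
Mass saving = 1 − 0.4539 = 54.6 %.

54.6 %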